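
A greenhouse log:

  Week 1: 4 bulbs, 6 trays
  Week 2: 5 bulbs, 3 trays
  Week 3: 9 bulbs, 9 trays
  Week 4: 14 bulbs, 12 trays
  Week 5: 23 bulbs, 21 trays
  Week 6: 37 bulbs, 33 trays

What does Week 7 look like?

Bulbs goes 4, 5, 9, 14, 23, 37 → 60 (each term is the sum of the two before it).
Trays — each term is the sum of the two before it: 6, 3, 9, 12, 21, 33 → 54.
So the next row is 60 bulbs, 54 trays.

60 bulbs, 54 trays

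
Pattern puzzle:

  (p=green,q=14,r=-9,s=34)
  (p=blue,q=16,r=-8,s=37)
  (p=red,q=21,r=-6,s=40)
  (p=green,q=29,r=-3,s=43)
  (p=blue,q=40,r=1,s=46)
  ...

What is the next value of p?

red

For the p, repeats green → blue → red: green, blue, red, green, blue → red.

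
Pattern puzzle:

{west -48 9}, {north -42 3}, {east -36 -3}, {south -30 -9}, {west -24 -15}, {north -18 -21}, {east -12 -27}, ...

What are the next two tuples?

Direction — repeats west → north → east → south: west, north, east, south, west, north, east → south → west.
Second component: +6 each step; -48, -42, -36, -30, -24, -18, -12 → -6 → 0.
Third component — together with the second component always sums to -39: 9, 3, -3, -9, -15, -21, -27 → -33 → -39.
Putting the parts together: {south -6 -33} and then {west 0 -39}.

{south -6 -33}, {west 0 -39}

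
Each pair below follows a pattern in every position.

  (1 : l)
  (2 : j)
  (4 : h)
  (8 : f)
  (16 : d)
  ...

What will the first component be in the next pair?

For the first component, ×2 each step: 1, 2, 4, 8, 16 → 32.

32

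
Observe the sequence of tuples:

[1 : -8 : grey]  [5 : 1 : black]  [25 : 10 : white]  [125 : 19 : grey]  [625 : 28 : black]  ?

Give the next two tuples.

[3125 : 37 : white], [15625 : 46 : grey]

First part: ×5 each step, so 1, 5, 25, 125, 625 → 3125 → 15625.
Second part: +9 each step; -8, 1, 10, 19, 28 → 37 → 46.
For the shade, repeats grey → black → white: grey, black, white, grey, black → white → grey.
Putting the parts together: [3125 : 37 : white] and then [15625 : 46 : grey].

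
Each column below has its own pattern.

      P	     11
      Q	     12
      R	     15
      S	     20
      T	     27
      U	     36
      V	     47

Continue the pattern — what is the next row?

W  60

Letter — letters move forward 1 place in the alphabet: P, Q, R, S, T, U, V → W.
Second component — differences are 1, 3, 5, … (increasing by 2 each time): 11, 12, 15, 20, 27, 36, 47 → 60.
Putting it together: W  60.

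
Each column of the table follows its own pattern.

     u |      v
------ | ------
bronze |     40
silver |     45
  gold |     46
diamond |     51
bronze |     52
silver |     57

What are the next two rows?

gold  58; diamond  63

Column u — repeats bronze → silver → gold → diamond: bronze, silver, gold, diamond, bronze, silver → gold → diamond.
Column v: 40, 45, 46, 51, 52, 57 → 58 → 63 (alternating steps +5, +1, +5, +1, …).
So the next two rows are gold  58 and diamond  63.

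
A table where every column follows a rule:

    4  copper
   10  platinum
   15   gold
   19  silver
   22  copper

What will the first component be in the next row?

24

First component — differences are 6, 5, 4, … (decreasing by 1 each time): 4, 10, 15, 19, 22 → 24.
Metal — repeats copper → platinum → gold → silver: copper, platinum, gold, silver, copper → platinum.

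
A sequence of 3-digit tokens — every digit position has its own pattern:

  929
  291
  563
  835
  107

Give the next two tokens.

First digit goes 9, 2, 5, 8, 1 → 4 → 7 (+3 each step, mod 10).
Second digit: 2, 9, 6, 3, 0 → 7 → 4 (−3 each step, mod 10).
For the third digit, +2 each step, mod 10: 9, 1, 3, 5, 7 → 9 → 1.
Putting the parts together: 479 and then 741.

479, 741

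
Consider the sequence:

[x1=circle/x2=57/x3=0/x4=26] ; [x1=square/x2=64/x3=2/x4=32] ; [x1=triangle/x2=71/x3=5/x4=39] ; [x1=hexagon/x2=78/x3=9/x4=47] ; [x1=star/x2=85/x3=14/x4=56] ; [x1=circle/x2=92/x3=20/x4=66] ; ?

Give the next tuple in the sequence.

X1 goes circle, square, triangle, hexagon, star, circle → square (repeats circle → square → triangle → hexagon → star).
For the x2, +7 each step: 57, 64, 71, 78, 85, 92 → 99.
X3: differences are 2, 3, 4, … (increasing by 1 each time); 0, 2, 5, 9, 14, 20 → 27.
X4: differences are 6, 7, 8, … (increasing by 1 each time), so 26, 32, 39, 47, 56, 66 → 77.
So the next tuple is [x1=square/x2=99/x3=27/x4=77].

[x1=square/x2=99/x3=27/x4=77]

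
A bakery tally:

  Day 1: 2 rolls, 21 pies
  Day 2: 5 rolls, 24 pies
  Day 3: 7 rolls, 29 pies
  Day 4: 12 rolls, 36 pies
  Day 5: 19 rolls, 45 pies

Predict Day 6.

Rolls goes 2, 5, 7, 12, 19 → 31 (each term is the sum of the two before it).
Pies: 21, 24, 29, 36, 45 → 56 (differences are 3, 5, 7, … (increasing by 2 each time)).
Combining the parts gives 31 rolls, 56 pies.

31 rolls, 56 pies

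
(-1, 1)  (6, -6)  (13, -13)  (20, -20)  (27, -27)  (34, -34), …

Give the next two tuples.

(41, -41), (48, -48)

For the first part, +7 each step: -1, 6, 13, 20, 27, 34 → 41 → 48.
Second part — always the negative of the first part: 1, -6, -13, -20, -27, -34 → -41 → -48.
So the next two tuples are (41, -41) and (48, -48).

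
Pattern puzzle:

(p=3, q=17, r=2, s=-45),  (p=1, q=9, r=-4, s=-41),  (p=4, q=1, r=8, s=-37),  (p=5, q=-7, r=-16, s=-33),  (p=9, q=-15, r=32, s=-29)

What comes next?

(p=14, q=-23, r=-64, s=-25)

P goes 3, 1, 4, 5, 9 → 14 (each term is the sum of the two before it).
Q: −8 each step, so 17, 9, 1, -7, -15 → -23.
R: 2, -4, 8, -16, 32 → -64 (×(-2) each step).
S goes -45, -41, -37, -33, -29 → -25 (+4 each step).
So the next 4-tuple is (p=14, q=-23, r=-64, s=-25).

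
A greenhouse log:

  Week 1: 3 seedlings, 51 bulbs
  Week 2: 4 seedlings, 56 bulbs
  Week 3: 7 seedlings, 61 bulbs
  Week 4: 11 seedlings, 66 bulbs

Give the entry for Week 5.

Seedlings — each term is the sum of the two before it: 3, 4, 7, 11 → 18.
For the bulbs, +5 each step: 51, 56, 61, 66 → 71.
Combining the parts gives 18 seedlings, 71 bulbs.

18 seedlings, 71 bulbs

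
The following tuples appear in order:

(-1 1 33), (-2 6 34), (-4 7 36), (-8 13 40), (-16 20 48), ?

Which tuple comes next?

First entry: ×2 each step; -1, -2, -4, -8, -16 → -32.
Second entry: each term is the sum of the two before it, so 1, 6, 7, 13, 20 → 33.
Third entry: together with the first entry always sums to 32; 33, 34, 36, 40, 48 → 64.
Putting it together: (-32 33 64).

(-32 33 64)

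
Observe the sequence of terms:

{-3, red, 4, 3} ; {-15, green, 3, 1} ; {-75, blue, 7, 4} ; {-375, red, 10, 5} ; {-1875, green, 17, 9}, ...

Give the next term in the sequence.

{-9375, blue, 27, 14}

For the first value, ×5 each step: -3, -15, -75, -375, -1875 → -9375.
For the colour, repeats red → green → blue: red, green, blue, red, green → blue.
Third value — each term is the sum of the two before it: 4, 3, 7, 10, 17 → 27.
Fourth value: each term is the sum of the two before it; 3, 1, 4, 5, 9 → 14.
Combining the parts gives {-9375, blue, 27, 14}.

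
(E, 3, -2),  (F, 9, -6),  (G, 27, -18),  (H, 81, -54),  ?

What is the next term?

Letter — letters move forward 1 place in the alphabet: E, F, G, H → I.
Second part goes 3, 9, 27, 81 → 243 (×3 each step).
Third part — ×3 each step: -2, -6, -18, -54 → -162.
So the next term is (I, 243, -162).

(I, 243, -162)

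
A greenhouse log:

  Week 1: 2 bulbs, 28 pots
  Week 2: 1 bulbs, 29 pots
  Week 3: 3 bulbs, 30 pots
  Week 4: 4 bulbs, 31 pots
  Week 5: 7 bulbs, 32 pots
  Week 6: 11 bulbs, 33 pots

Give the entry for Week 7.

Bulbs: 2, 1, 3, 4, 7, 11 → 18 (each term is the sum of the two before it).
For the pots, +1 each step: 28, 29, 30, 31, 32, 33 → 34.
Putting it together: 18 bulbs, 34 pots.

18 bulbs, 34 pots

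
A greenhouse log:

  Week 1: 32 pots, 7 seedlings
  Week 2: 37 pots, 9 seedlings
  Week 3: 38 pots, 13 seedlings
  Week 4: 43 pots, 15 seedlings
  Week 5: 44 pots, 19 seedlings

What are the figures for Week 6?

49 pots, 21 seedlings

Pots — alternating steps +5, +1, +5, +1, …: 32, 37, 38, 43, 44 → 49.
Seedlings: alternating steps +2, +4, +2, +4, …, so 7, 9, 13, 15, 19 → 21.
Putting it together: 49 pots, 21 seedlings.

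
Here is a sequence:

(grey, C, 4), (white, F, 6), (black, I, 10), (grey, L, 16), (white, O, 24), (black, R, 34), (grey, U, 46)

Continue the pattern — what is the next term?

Shade: repeats grey → white → black, so grey, white, black, grey, white, black, grey → white.
For the letter, letters move forward 3 places in the alphabet: C, F, I, L, O, R, U → X.
Third component: differences are 2, 4, 6, … (increasing by 2 each time); 4, 6, 10, 16, 24, 34, 46 → 60.
Putting it together: (white, X, 60).

(white, X, 60)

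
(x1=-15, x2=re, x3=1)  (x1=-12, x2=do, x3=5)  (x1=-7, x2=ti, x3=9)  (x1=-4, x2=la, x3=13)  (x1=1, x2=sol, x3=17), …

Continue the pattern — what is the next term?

(x1=4, x2=fa, x3=21)

X1 goes -15, -12, -7, -4, 1 → 4 (alternating steps +3, +5, +3, +5, …).
X2 goes re, do, ti, la, sol → fa (runs backward through the solfège scale do→ti).
X3: +4 each step, so 1, 5, 9, 13, 17 → 21.
Putting it together: (x1=4, x2=fa, x3=21).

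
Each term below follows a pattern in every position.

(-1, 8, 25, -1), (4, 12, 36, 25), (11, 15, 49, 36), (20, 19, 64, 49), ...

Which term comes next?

First slot: differences are 5, 7, 9, … (increasing by 2 each time); -1, 4, 11, 20 → 31.
Second slot — alternating steps +4, +3, +4, +3, …: 8, 12, 15, 19 → 22.
Third slot — perfect squares: 5², 6², 7², …: 25, 36, 49, 64 → 81.
For the fourth slot, always the previous value of the third slot: -1, 25, 36, 49 → 64.
Putting it together: (31, 22, 81, 64).

(31, 22, 81, 64)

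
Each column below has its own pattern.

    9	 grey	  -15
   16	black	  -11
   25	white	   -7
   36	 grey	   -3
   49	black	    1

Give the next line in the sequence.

First component: perfect squares: 3², 4², 5², …; 9, 16, 25, 36, 49 → 64.
Shade: repeats grey → black → white, so grey, black, white, grey, black → white.
Third component: -15, -11, -7, -3, 1 → 5 (+4 each step).
Combining the parts gives 64  white  5.

64  white  5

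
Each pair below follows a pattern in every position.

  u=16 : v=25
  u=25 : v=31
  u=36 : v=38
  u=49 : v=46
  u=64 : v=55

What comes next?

u=81 : v=65

U: perfect squares: 4², 5², 6², …, so 16, 25, 36, 49, 64 → 81.
V goes 25, 31, 38, 46, 55 → 65 (differences are 6, 7, 8, … (increasing by 1 each time)).
So the next pair is u=81 : v=65.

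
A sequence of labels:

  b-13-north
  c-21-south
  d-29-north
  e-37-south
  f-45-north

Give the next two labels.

g-53-south then h-61-north

Letter: letters move forward 1 place in the alphabet; b, c, d, e, f → g → h.
For the second component, +8 each step: 13, 21, 29, 37, 45 → 53 → 61.
Direction: north, south, north, south, north → south → north (alternates north ↔ south).
So the next two labels are g-53-south and h-61-north.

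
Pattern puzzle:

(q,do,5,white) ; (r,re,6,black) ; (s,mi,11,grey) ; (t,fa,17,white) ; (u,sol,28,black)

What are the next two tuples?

Letter: letters move forward 1 place in the alphabet, so q, r, s, t, u → v → w.
Note: do, re, mi, fa, sol → la → ti (runs through the solfège scale do→ti).
For the third entry, each term is the sum of the two before it: 5, 6, 11, 17, 28 → 45 → 73.
Shade: repeats white → black → grey, so white, black, grey, white, black → grey → white.
Putting the parts together: (v,la,45,grey) and then (w,ti,73,white).

(v,la,45,grey), (w,ti,73,white)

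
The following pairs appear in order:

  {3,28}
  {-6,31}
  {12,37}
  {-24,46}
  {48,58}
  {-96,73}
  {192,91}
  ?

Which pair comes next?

First slot goes 3, -6, 12, -24, 48, -96, 192 → -384 (×(-2) each step).
Second slot: differences are 3, 6, 9, … (increasing by 3 each time), so 28, 31, 37, 46, 58, 73, 91 → 112.
So the next pair is {-384,112}.

{-384,112}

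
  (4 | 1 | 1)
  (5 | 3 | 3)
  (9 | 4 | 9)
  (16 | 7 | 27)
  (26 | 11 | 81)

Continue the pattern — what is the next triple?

First entry — differences are 1, 4, 7, … (increasing by 3 each time): 4, 5, 9, 16, 26 → 39.
For the second entry, each term is the sum of the two before it: 1, 3, 4, 7, 11 → 18.
For the third entry, ×3 each step: 1, 3, 9, 27, 81 → 243.
Combining the parts gives (39 | 18 | 243).

(39 | 18 | 243)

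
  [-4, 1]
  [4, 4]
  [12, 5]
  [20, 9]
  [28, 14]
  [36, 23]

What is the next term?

First slot: +8 each step; -4, 4, 12, 20, 28, 36 → 44.
Second slot: each term is the sum of the two before it, so 1, 4, 5, 9, 14, 23 → 37.
Combining the parts gives [44, 37].

[44, 37]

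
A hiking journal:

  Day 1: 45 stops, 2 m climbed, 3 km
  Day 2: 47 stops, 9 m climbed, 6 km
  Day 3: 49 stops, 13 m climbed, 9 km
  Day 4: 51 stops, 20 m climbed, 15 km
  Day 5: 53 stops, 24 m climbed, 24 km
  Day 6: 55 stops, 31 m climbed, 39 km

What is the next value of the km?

Km: 3, 6, 9, 15, 24, 39 → 63 (each term is the sum of the two before it).

63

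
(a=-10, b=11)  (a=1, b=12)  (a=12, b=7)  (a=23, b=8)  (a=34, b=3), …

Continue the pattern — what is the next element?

(a=45, b=4)

A: +11 each step, so -10, 1, 12, 23, 34 → 45.
For the b, alternating steps +1, −5, +1, −5, …: 11, 12, 7, 8, 3 → 4.
So the next element is (a=45, b=4).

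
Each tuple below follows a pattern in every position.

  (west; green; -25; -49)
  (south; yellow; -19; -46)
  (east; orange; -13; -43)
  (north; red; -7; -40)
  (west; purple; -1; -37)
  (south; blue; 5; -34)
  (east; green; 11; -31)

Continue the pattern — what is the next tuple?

Direction: repeats west → south → east → north, so west, south, east, north, west, south, east → north.
Colour goes green, yellow, orange, red, purple, blue, green → yellow (repeats green → yellow → orange → red → purple → blue).
Third coordinate: -25, -19, -13, -7, -1, 5, 11 → 17 (+6 each step).
Fourth coordinate goes -49, -46, -43, -40, -37, -34, -31 → -28 (+3 each step).
Putting it together: (north; yellow; 17; -28).

(north; yellow; 17; -28)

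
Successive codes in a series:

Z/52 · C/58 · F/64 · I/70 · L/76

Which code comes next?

Letter: letters move forward 3 places in the alphabet, wrapping Z→A; Z, C, F, I, L → O.
Second component: +6 each step; 52, 58, 64, 70, 76 → 82.
Combining the parts gives O/82.

O/82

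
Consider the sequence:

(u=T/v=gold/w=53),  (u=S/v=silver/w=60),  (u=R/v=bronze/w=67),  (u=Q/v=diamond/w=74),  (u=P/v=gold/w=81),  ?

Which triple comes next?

U goes T, S, R, Q, P → O (letters move back 1 place in the alphabet).
V — repeats gold → silver → bronze → diamond: gold, silver, bronze, diamond, gold → silver.
For the w, +7 each step: 53, 60, 67, 74, 81 → 88.
Putting it together: (u=O/v=silver/w=88).

(u=O/v=silver/w=88)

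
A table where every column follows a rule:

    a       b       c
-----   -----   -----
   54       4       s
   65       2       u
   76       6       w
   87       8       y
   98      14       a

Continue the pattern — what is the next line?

Column a: +11 each step, so 54, 65, 76, 87, 98 → 109.
Column b: each term is the sum of the two before it; 4, 2, 6, 8, 14 → 22.
Column c: letters move forward 2 places in the alphabet, wrapping Z→A, so s, u, w, y, a → c.
Combining the parts gives 109  22  c.

109  22  c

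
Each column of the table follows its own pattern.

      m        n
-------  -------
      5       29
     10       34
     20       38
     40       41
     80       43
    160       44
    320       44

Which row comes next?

640  43

Column m goes 5, 10, 20, 40, 80, 160, 320 → 640 (×2 each step).
Column n — differences are 5, 4, 3, … (decreasing by 1 each time): 29, 34, 38, 41, 43, 44, 44 → 43.
Putting it together: 640  43.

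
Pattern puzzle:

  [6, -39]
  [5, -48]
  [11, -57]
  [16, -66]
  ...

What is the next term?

[27, -75]

First slot goes 6, 5, 11, 16 → 27 (each term is the sum of the two before it).
Second slot: −9 each step; -39, -48, -57, -66 → -75.
Putting it together: [27, -75].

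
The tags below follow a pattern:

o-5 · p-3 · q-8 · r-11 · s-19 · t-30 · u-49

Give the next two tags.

Letter: letters move forward 1 place in the alphabet; o, p, q, r, s, t, u → v → w.
For the second component, each term is the sum of the two before it: 5, 3, 8, 11, 19, 30, 49 → 79 → 128.
Putting the parts together: v-79 and then w-128.

v-79, w-128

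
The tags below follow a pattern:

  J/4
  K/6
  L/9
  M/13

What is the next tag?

Letter: J, K, L, M → N (letters move forward 1 place in the alphabet).
For the second component, differences are 2, 3, 4, … (increasing by 1 each time): 4, 6, 9, 13 → 18.
Combining the parts gives N/18.

N/18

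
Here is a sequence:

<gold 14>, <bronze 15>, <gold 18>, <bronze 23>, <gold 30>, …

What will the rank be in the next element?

bronze

Rank: alternates gold ↔ bronze, so gold, bronze, gold, bronze, gold → bronze.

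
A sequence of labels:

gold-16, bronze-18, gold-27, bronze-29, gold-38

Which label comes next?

bronze-40

Rank — alternates gold ↔ bronze: gold, bronze, gold, bronze, gold → bronze.
Second component goes 16, 18, 27, 29, 38 → 40 (alternating steps +2, +9, +2, +9, …).
Putting it together: bronze-40.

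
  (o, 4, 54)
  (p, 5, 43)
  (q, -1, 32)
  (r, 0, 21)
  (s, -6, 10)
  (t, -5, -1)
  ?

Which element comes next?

Letter: o, p, q, r, s, t → u (letters move forward 1 place in the alphabet).
Second value: 4, 5, -1, 0, -6, -5 → -11 (alternating steps +1, −6, +1, −6, …).
For the third value, −11 each step: 54, 43, 32, 21, 10, -1 → -12.
Putting it together: (u, -11, -12).

(u, -11, -12)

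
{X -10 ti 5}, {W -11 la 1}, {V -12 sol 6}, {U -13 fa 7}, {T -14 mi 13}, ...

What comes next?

{S -15 re 20}

Letter: letters move back 1 place in the alphabet; X, W, V, U, T → S.
Second coordinate: -10, -11, -12, -13, -14 → -15 (−1 each step).
Note goes ti, la, sol, fa, mi → re (runs backward through the solfège scale do→ti).
Fourth coordinate: 5, 1, 6, 7, 13 → 20 (each term is the sum of the two before it).
So the next term is {S -15 re 20}.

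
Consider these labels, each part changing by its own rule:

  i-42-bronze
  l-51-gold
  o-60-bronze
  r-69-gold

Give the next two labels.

Letter: i, l, o, r → u → x (letters move forward 3 places in the alphabet).
Second component goes 42, 51, 60, 69 → 78 → 87 (+9 each step).
Rank: bronze, gold, bronze, gold → bronze → gold (alternates bronze ↔ gold).
Putting the parts together: u-78-bronze and then x-87-gold.

u-78-bronze, x-87-gold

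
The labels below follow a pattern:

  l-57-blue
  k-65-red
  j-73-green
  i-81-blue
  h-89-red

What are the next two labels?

g-97-green, f-105-blue

Letter: letters move back 1 place in the alphabet; l, k, j, i, h → g → f.
Second component: +8 each step, so 57, 65, 73, 81, 89 → 97 → 105.
Colour: blue, red, green, blue, red → green → blue (repeats blue → red → green).
So the next two labels are g-97-green and f-105-blue.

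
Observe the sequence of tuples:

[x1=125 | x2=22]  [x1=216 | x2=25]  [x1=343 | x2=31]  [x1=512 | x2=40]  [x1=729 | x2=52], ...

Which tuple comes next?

[x1=1000 | x2=67]

X1 goes 125, 216, 343, 512, 729 → 1000 (perfect cubes: 5³, 6³, 7³, …).
X2: 22, 25, 31, 40, 52 → 67 (differences are 3, 6, 9, … (increasing by 3 each time)).
Combining the parts gives [x1=1000 | x2=67].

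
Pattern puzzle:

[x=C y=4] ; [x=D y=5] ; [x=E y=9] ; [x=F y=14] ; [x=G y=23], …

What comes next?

X goes C, D, E, F, G → H (letters move forward 1 place in the alphabet).
Y: each term is the sum of the two before it; 4, 5, 9, 14, 23 → 37.
So the next pair is [x=H y=37].

[x=H y=37]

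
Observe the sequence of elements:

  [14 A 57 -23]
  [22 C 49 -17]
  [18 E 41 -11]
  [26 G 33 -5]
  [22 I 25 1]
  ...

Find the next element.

First value — alternating steps +8, −4, +8, −4, …: 14, 22, 18, 26, 22 → 30.
Letter: letters move forward 2 places in the alphabet; A, C, E, G, I → K.
Third value: 57, 49, 41, 33, 25 → 17 (−8 each step).
Fourth value — +6 each step: -23, -17, -11, -5, 1 → 7.
Combining the parts gives [30 K 17 7].

[30 K 17 7]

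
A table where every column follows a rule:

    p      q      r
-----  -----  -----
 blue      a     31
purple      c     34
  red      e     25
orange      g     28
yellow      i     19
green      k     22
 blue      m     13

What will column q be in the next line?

o

Column q: letters move forward 2 places in the alphabet, so a, c, e, g, i, k, m → o.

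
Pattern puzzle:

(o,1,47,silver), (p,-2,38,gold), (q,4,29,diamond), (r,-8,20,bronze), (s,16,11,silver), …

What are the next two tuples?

(t,-32,2,gold), (u,64,-7,diamond)

Letter goes o, p, q, r, s → t → u (letters move forward 1 place in the alphabet).
Second slot: ×(-2) each step, so 1, -2, 4, -8, 16 → -32 → 64.
Third slot: 47, 38, 29, 20, 11 → 2 → -7 (−9 each step).
Rank — repeats silver → gold → diamond → bronze: silver, gold, diamond, bronze, silver → gold → diamond.
So the next two tuples are (t,-32,2,gold) and (u,64,-7,diamond).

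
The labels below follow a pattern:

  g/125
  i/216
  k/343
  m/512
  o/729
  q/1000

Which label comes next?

Letter: letters move forward 2 places in the alphabet; g, i, k, m, o, q → s.
For the second component, perfect cubes: 5³, 6³, 7³, …: 125, 216, 343, 512, 729, 1000 → 1331.
Combining the parts gives s/1331.

s/1331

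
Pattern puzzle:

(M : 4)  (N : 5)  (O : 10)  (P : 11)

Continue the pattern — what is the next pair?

(Q : 16)

Letter: M, N, O, P → Q (letters move forward 1 place in the alphabet).
Second slot: 4, 5, 10, 11 → 16 (alternating steps +1, +5, +1, +5, …).
Putting it together: (Q : 16).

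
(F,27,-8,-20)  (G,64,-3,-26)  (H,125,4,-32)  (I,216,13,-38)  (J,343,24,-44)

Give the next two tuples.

Letter goes F, G, H, I, J → K → L (letters move forward 1 place in the alphabet).
Second component — perfect cubes: 3³, 4³, 5³, …: 27, 64, 125, 216, 343 → 512 → 729.
Third component — differences are 5, 7, 9, … (increasing by 2 each time): -8, -3, 4, 13, 24 → 37 → 52.
Fourth component: -20, -26, -32, -38, -44 → -50 → -56 (−6 each step).
So the next two tuples are (K,512,37,-50) and (L,729,52,-56).

(K,512,37,-50), (L,729,52,-56)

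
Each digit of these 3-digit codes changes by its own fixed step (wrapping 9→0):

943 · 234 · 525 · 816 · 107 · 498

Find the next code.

789

First digit — +3 each step, mod 10: 9, 2, 5, 8, 1, 4 → 7.
Second digit goes 4, 3, 2, 1, 0, 9 → 8 (−1 each step, mod 10).
Third digit: +1 each step, mod 10; 3, 4, 5, 6, 7, 8 → 9.
So the next code is 789.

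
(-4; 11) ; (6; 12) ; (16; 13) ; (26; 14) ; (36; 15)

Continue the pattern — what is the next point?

First component: +10 each step; -4, 6, 16, 26, 36 → 46.
Second component — +1 each step: 11, 12, 13, 14, 15 → 16.
Putting it together: (46; 16).

(46; 16)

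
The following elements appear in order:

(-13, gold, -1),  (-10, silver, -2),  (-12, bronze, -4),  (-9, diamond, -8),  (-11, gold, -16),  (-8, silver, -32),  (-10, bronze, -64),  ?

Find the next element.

(-7, diamond, -128)

First entry: alternating steps +3, −2, +3, −2, …; -13, -10, -12, -9, -11, -8, -10 → -7.
For the rank, repeats gold → silver → bronze → diamond: gold, silver, bronze, diamond, gold, silver, bronze → diamond.
Third entry: ×2 each step, so -1, -2, -4, -8, -16, -32, -64 → -128.
Combining the parts gives (-7, diamond, -128).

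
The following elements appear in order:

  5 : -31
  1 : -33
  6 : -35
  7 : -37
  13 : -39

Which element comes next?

First component: each term is the sum of the two before it; 5, 1, 6, 7, 13 → 20.
Second component — −2 each step: -31, -33, -35, -37, -39 → -41.
So the next element is 20 : -41.

20 : -41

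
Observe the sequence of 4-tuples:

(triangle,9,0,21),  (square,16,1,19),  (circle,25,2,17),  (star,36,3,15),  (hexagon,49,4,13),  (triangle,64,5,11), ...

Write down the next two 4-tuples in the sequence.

(square,81,6,9), (circle,100,7,7)

For the shape, repeats triangle → square → circle → star → hexagon: triangle, square, circle, star, hexagon, triangle → square → circle.
Second slot goes 9, 16, 25, 36, 49, 64 → 81 → 100 (perfect squares: 3², 4², 5², …).
For the third slot, +1 each step: 0, 1, 2, 3, 4, 5 → 6 → 7.
Fourth slot goes 21, 19, 17, 15, 13, 11 → 9 → 7 (−2 each step).
So the next two 4-tuples are (square,81,6,9) and (circle,100,7,7).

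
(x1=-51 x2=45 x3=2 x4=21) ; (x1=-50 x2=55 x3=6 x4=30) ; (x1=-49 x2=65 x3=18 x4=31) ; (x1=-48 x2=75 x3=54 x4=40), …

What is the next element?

(x1=-47 x2=85 x3=162 x4=41)

X1: -51, -50, -49, -48 → -47 (+1 each step).
X2 — +10 each step: 45, 55, 65, 75 → 85.
X3 goes 2, 6, 18, 54 → 162 (×3 each step).
X4 goes 21, 30, 31, 40 → 41 (alternating steps +9, +1, +9, +1, …).
Combining the parts gives (x1=-47 x2=85 x3=162 x4=41).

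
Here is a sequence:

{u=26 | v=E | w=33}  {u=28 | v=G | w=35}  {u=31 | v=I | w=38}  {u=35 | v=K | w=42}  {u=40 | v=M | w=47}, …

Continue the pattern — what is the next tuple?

U — differences are 2, 3, 4, … (increasing by 1 each time): 26, 28, 31, 35, 40 → 46.
V — letters move forward 2 places in the alphabet: E, G, I, K, M → O.
W — always 7 more than the u: 33, 35, 38, 42, 47 → 53.
Putting it together: {u=46 | v=O | w=53}.

{u=46 | v=O | w=53}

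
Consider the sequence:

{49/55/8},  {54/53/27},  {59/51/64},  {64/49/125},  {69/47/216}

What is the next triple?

For the first coordinate, +5 each step: 49, 54, 59, 64, 69 → 74.
Second coordinate: −2 each step; 55, 53, 51, 49, 47 → 45.
Third coordinate goes 8, 27, 64, 125, 216 → 343 (perfect cubes: 2³, 3³, 4³, …).
Putting it together: {74/45/343}.

{74/45/343}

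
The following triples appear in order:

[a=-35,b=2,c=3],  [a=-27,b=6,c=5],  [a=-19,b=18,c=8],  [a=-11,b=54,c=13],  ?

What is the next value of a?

-3

A — +8 each step: -35, -27, -19, -11 → -3.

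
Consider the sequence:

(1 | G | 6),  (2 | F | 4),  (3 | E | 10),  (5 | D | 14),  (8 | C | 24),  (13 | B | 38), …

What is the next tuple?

(21 | A | 62)

First entry: each term is the sum of the two before it, so 1, 2, 3, 5, 8, 13 → 21.
Letter goes G, F, E, D, C, B → A (letters move back 1 place in the alphabet).
Third entry — each term is the sum of the two before it: 6, 4, 10, 14, 24, 38 → 62.
So the next tuple is (21 | A | 62).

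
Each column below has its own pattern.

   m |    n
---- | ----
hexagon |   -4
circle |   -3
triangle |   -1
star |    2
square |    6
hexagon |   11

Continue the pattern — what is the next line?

Column m — repeats hexagon → circle → triangle → star → square: hexagon, circle, triangle, star, square, hexagon → circle.
Column n: -4, -3, -1, 2, 6, 11 → 17 (differences are 1, 2, 3, … (increasing by 1 each time)).
Combining the parts gives circle  17.

circle  17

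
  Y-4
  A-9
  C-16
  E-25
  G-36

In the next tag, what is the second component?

Second component: perfect squares: 2², 3², 4², …, so 4, 9, 16, 25, 36 → 49.

49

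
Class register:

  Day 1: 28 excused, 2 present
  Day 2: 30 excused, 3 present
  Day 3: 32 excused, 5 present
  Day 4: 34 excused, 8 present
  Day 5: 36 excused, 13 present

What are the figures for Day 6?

Excused — +2 each step: 28, 30, 32, 34, 36 → 38.
Present: each term is the sum of the two before it, so 2, 3, 5, 8, 13 → 21.
Putting it together: 38 excused, 21 present.

38 excused, 21 present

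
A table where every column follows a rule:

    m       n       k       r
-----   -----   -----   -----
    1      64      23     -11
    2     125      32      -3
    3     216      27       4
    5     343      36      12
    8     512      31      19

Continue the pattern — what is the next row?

Column m — each term is the sum of the two before it: 1, 2, 3, 5, 8 → 13.
Column n: perfect cubes: 4³, 5³, 6³, …; 64, 125, 216, 343, 512 → 729.
Column k — alternating steps +9, −5, +9, −5, …: 23, 32, 27, 36, 31 → 40.
Column r goes -11, -3, 4, 12, 19 → 27 (alternating steps +8, +7, +8, +7, …).
Putting it together: 13  729  40  27.

13  729  40  27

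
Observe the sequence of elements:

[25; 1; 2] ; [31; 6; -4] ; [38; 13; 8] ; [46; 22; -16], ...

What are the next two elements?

[55; 33; 32], [65; 46; -64]

First slot: differences are 6, 7, 8, … (increasing by 1 each time), so 25, 31, 38, 46 → 55 → 65.
Second slot: differences are 5, 7, 9, … (increasing by 2 each time), so 1, 6, 13, 22 → 33 → 46.
For the third slot, ×(-2) each step: 2, -4, 8, -16 → 32 → -64.
So the next two elements are [55; 33; 32] and [65; 46; -64].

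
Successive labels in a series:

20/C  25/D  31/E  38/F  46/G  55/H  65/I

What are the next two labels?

For the first component, differences are 5, 6, 7, … (increasing by 1 each time): 20, 25, 31, 38, 46, 55, 65 → 76 → 88.
Letter — letters move forward 1 place in the alphabet: C, D, E, F, G, H, I → J → K.
So the next two labels are 76/J and 88/K.

76/J then 88/K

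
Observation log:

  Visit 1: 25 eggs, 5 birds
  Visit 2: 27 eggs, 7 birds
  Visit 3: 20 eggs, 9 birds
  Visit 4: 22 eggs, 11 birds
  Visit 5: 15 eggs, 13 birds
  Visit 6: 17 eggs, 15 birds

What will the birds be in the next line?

17

Birds: +2 each step, so 5, 7, 9, 11, 13, 15 → 17.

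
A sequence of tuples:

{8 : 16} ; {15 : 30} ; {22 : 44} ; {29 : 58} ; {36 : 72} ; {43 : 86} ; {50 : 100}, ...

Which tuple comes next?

First coordinate: +7 each step; 8, 15, 22, 29, 36, 43, 50 → 57.
Second coordinate — always 2 × the first coordinate: 16, 30, 44, 58, 72, 86, 100 → 114.
So the next tuple is {57 : 114}.

{57 : 114}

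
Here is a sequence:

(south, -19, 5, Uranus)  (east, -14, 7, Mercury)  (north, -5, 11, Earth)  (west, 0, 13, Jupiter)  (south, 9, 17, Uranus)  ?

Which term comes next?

Direction: repeats south → east → north → west; south, east, north, west, south → east.
Second part — alternating steps +5, +9, +5, +9, …: -19, -14, -5, 0, 9 → 14.
Third part: 5, 7, 11, 13, 17 → 19 (alternating steps +2, +4, +2, +4, …).
Planet: repeats Uranus → Mercury → Earth → Jupiter, so Uranus, Mercury, Earth, Jupiter, Uranus → Mercury.
Putting it together: (east, 14, 19, Mercury).

(east, 14, 19, Mercury)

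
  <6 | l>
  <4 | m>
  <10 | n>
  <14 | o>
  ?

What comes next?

First entry: each term is the sum of the two before it; 6, 4, 10, 14 → 24.
Letter goes l, m, n, o → p (letters move forward 1 place in the alphabet).
Putting it together: <24 | p>.

<24 | p>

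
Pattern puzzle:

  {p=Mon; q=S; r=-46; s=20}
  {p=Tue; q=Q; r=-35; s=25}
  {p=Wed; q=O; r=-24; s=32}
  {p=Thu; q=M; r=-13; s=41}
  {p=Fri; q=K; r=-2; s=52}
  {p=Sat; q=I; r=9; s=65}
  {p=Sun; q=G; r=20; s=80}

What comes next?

{p=Mon; q=E; r=31; s=97}

P: runs through the weekdays Mon→Sun, so Mon, Tue, Wed, Thu, Fri, Sat, Sun → Mon.
Q: letters move back 2 places in the alphabet; S, Q, O, M, K, I, G → E.
R — +11 each step: -46, -35, -24, -13, -2, 9, 20 → 31.
S: differences are 5, 7, 9, … (increasing by 2 each time); 20, 25, 32, 41, 52, 65, 80 → 97.
Putting it together: {p=Mon; q=E; r=31; s=97}.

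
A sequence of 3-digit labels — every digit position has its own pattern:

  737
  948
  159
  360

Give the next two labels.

First digit: +2 each step, mod 10, so 7, 9, 1, 3 → 5 → 7.
For the second digit, +1 each step, mod 10: 3, 4, 5, 6 → 7 → 8.
Third digit: 7, 8, 9, 0 → 1 → 2 (+1 each step, mod 10).
So the next two labels are 571 and 782.

571 then 782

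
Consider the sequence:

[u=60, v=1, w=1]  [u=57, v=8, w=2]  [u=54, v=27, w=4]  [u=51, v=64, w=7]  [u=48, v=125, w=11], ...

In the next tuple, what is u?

45

U: 60, 57, 54, 51, 48 → 45 (−3 each step).
For the v, perfect cubes: 1³, 2³, 3³, …: 1, 8, 27, 64, 125 → 216.
W — differences are 1, 2, 3, … (increasing by 1 each time): 1, 2, 4, 7, 11 → 16.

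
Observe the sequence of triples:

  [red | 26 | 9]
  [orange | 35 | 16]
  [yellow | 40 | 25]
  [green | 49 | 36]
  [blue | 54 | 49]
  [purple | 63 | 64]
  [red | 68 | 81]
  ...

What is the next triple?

Colour: repeats red → orange → yellow → green → blue → purple; red, orange, yellow, green, blue, purple, red → orange.
Second part: 26, 35, 40, 49, 54, 63, 68 → 77 (alternating steps +9, +5, +9, +5, …).
Third part — perfect squares: 3², 4², 5², …: 9, 16, 25, 36, 49, 64, 81 → 100.
So the next triple is [orange | 77 | 100].

[orange | 77 | 100]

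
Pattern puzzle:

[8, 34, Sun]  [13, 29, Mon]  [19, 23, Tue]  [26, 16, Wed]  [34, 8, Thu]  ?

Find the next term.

First coordinate — differences are 5, 6, 7, … (increasing by 1 each time): 8, 13, 19, 26, 34 → 43.
Second coordinate — together with the first coordinate always sums to 42: 34, 29, 23, 16, 8 → -1.
Day: runs through the weekdays Mon→Sun, so Sun, Mon, Tue, Wed, Thu → Fri.
So the next term is [43, -1, Fri].

[43, -1, Fri]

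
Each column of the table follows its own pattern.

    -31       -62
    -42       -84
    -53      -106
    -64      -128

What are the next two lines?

First component — −11 each step: -31, -42, -53, -64 → -75 → -86.
Second component: always 2 × the first component, so -62, -84, -106, -128 → -150 → -172.
Putting the parts together: -75  -150 and then -86  -172.

-75  -150; -86  -172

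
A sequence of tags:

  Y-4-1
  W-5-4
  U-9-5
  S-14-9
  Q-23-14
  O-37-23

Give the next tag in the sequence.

M-60-37

Letter: letters move back 2 places in the alphabet; Y, W, U, S, Q, O → M.
Second component: each term is the sum of the two before it, so 4, 5, 9, 14, 23, 37 → 60.
Third component — each term is the sum of the two before it: 1, 4, 5, 9, 14, 23 → 37.
Combining the parts gives M-60-37.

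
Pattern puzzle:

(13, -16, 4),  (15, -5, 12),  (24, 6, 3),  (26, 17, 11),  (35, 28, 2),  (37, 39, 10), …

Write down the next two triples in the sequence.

First entry goes 13, 15, 24, 26, 35, 37 → 46 → 48 (alternating steps +2, +9, +2, +9, …).
For the second entry, +11 each step: -16, -5, 6, 17, 28, 39 → 50 → 61.
Third entry: 4, 12, 3, 11, 2, 10 → 1 → 9 (alternating steps +8, −9, +8, −9, …).
Putting the parts together: (46, 50, 1) and then (48, 61, 9).

(46, 50, 1), (48, 61, 9)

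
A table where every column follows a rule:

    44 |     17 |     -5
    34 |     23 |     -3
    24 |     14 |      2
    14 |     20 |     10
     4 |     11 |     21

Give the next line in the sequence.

-6  17  35

First component goes 44, 34, 24, 14, 4 → -6 (−10 each step).
Second component goes 17, 23, 14, 20, 11 → 17 (alternating steps +6, −9, +6, −9, …).
For the third component, differences are 2, 5, 8, … (increasing by 3 each time): -5, -3, 2, 10, 21 → 35.
Putting it together: -6  17  35.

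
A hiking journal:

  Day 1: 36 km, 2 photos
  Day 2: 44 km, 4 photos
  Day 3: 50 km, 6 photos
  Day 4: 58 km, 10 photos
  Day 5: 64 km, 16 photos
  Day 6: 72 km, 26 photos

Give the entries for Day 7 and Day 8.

Km: 36, 44, 50, 58, 64, 72 → 78 → 86 (alternating steps +8, +6, +8, +6, …).
Photos goes 2, 4, 6, 10, 16, 26 → 42 → 68 (each term is the sum of the two before it).
So the next two lines are 78 km, 42 photos and 86 km, 68 photos.

78 km, 42 photos; 86 km, 68 photos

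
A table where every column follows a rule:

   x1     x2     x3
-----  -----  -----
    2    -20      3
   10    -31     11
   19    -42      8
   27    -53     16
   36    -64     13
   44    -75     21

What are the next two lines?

Column x1: 2, 10, 19, 27, 36, 44 → 53 → 61 (alternating steps +8, +9, +8, +9, …).
Column x2: −11 each step, so -20, -31, -42, -53, -64, -75 → -86 → -97.
Column x3: alternating steps +8, −3, +8, −3, …, so 3, 11, 8, 16, 13, 21 → 18 → 26.
So the next two lines are 53  -86  18 and 61  -97  26.

53  -86  18; 61  -97  26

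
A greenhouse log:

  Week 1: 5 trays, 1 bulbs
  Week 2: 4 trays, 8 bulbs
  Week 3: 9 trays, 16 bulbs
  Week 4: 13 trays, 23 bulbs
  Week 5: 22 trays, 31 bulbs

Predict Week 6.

35 trays, 38 bulbs

Trays: each term is the sum of the two before it, so 5, 4, 9, 13, 22 → 35.
Bulbs: 1, 8, 16, 23, 31 → 38 (alternating steps +7, +8, +7, +8, …).
So the next record is 35 trays, 38 bulbs.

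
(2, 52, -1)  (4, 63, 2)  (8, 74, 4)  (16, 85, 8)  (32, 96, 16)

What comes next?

First component: ×2 each step; 2, 4, 8, 16, 32 → 64.
Second component goes 52, 63, 74, 85, 96 → 107 (+11 each step).
Third component: always the previous value of the first component; -1, 2, 4, 8, 16 → 32.
Combining the parts gives (64, 107, 32).

(64, 107, 32)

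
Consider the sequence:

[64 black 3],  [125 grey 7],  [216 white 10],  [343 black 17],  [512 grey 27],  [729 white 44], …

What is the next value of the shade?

black

For the shade, repeats black → grey → white: black, grey, white, black, grey, white → black.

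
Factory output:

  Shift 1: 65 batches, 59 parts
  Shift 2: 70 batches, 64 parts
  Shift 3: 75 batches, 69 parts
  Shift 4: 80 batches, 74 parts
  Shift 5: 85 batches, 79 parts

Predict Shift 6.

90 batches, 84 parts

For the batches, +5 each step: 65, 70, 75, 80, 85 → 90.
Parts goes 59, 64, 69, 74, 79 → 84 (always 6 less than the batches).
Combining the parts gives 90 batches, 84 parts.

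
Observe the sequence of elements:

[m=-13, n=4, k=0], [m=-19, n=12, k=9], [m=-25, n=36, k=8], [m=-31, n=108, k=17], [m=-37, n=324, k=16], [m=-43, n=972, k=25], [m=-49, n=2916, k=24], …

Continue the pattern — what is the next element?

[m=-55, n=8748, k=33]

M: -13, -19, -25, -31, -37, -43, -49 → -55 (−6 each step).
N goes 4, 12, 36, 108, 324, 972, 2916 → 8748 (×3 each step).
K: alternating steps +9, −1, +9, −1, …, so 0, 9, 8, 17, 16, 25, 24 → 33.
Combining the parts gives [m=-55, n=8748, k=33].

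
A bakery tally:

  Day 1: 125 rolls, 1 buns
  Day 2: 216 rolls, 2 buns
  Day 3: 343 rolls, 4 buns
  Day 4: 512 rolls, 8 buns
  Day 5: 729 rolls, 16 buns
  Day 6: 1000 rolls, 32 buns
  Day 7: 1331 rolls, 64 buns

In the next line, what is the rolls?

Rolls — perfect cubes: 5³, 6³, 7³, …: 125, 216, 343, 512, 729, 1000, 1331 → 1728.
Buns: 1, 2, 4, 8, 16, 32, 64 → 128 (×2 each step).

1728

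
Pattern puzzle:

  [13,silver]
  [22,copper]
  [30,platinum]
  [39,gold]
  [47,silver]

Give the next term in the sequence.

[56,copper]

First part goes 13, 22, 30, 39, 47 → 56 (alternating steps +9, +8, +9, +8, …).
Metal goes silver, copper, platinum, gold, silver → copper (repeats silver → copper → platinum → gold).
Putting it together: [56,copper].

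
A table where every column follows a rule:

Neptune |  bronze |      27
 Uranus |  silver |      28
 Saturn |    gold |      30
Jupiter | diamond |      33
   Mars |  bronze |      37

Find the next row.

Planet — runs backward through the planets Mercury→Neptune: Neptune, Uranus, Saturn, Jupiter, Mars → Earth.
Rank: repeats bronze → silver → gold → diamond, so bronze, silver, gold, diamond, bronze → silver.
Third component: differences are 1, 2, 3, … (increasing by 1 each time), so 27, 28, 30, 33, 37 → 42.
Putting it together: Earth  silver  42.

Earth  silver  42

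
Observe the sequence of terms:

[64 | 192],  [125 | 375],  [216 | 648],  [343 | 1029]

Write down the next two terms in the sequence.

[512 | 1536], [729 | 2187]

First component: 64, 125, 216, 343 → 512 → 729 (perfect cubes: 4³, 5³, 6³, …).
Second component: 192, 375, 648, 1029 → 1536 → 2187 (always 3 × the first component).
Putting the parts together: [512 | 1536] and then [729 | 2187].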